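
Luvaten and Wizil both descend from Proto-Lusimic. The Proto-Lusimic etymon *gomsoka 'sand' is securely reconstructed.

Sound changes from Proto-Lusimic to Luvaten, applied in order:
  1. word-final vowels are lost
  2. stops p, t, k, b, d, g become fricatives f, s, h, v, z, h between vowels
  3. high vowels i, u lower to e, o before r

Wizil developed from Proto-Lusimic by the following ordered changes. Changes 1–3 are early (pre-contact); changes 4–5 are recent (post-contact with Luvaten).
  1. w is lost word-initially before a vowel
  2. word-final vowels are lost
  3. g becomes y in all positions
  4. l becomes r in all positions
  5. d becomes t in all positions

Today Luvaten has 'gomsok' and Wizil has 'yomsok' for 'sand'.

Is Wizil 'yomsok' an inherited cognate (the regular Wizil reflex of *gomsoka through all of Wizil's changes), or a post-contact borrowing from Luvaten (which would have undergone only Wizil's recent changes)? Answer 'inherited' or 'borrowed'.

inherited

If inherited, *gomsoka would pass through all of Wizil's changes:
Wizil: start from *gomsoka.
  rule 1: no change — gomsoka
  rule 2 (apocope): gomsoka → gomsok
  rule 3 (unconditioned shift): gomsok → yomsok
  rule 4: no change — yomsok
  rule 5: no change — yomsok
  ⇒ Wizil yomsok
If borrowed from Luvaten 'gomsok' after the early changes, it would undergo only the recent ones:
  rule 4 (unconditioned shift): no change (gomsok)
  rule 5 (unconditioned shift): no change (gomsok)
  ⇒ as a loan: gomsok
Wizil 'yomsok' matches the inherited outcome exactly, so it is an inherited cognate, not a loan.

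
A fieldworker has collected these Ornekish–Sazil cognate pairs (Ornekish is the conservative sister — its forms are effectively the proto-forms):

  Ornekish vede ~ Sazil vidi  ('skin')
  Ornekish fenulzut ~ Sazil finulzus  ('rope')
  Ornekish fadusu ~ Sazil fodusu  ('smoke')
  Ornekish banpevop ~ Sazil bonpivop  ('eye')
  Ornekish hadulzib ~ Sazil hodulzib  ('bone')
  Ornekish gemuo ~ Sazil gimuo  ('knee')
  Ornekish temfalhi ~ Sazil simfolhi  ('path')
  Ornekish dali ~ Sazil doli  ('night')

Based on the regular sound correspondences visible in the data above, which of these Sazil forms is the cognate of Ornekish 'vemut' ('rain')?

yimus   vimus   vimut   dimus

gemuo ~ gimuo, temfalhi ~ simfolhi — Ornekish e corresponds to Sazil i after a consonant, before a nasal.
fenulzut ~ finulzus — Ornekish t corresponds to Sazil s word-finally.
Applying these to Ornekish 'vemut':
  vemut → vimut   (e→i after a consonant, before a nasal)
  vimut → vimus   (t→s word-finally)
So the Sazil cognate is 'vimus'.

vimus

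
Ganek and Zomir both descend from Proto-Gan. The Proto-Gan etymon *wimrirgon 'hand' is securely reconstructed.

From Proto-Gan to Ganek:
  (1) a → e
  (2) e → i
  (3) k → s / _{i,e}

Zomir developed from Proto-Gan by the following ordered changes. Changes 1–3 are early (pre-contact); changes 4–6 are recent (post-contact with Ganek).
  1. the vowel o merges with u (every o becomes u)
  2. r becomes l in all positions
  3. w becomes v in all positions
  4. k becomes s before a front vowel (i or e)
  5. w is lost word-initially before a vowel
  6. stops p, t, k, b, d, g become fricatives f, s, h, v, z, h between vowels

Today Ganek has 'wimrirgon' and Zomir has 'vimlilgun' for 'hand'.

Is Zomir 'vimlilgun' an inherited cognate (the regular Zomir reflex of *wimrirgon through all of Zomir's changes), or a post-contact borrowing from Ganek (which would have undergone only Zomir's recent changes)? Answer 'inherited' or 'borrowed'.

If inherited, *wimrirgon would pass through all of Zomir's changes:
Zomir: *wimrirgon > wimrirgun > wimlilgun > vimlilgun  (by vowel merger, unconditioned shift, unconditioned shift)
If borrowed from Ganek 'wimrirgon' after the early changes, it would undergo only the recent ones:
  rule 4 (palatalisation): no change (wimrirgon)
  rule 5 (glide loss): wimrirgon → imrirgon
  rule 6 (intervocalic lenition): no change (imrirgon)
  ⇒ as a loan: imrirgon
Zomir 'vimlilgun' matches the inherited outcome exactly, so it is an inherited cognate, not a loan.

inherited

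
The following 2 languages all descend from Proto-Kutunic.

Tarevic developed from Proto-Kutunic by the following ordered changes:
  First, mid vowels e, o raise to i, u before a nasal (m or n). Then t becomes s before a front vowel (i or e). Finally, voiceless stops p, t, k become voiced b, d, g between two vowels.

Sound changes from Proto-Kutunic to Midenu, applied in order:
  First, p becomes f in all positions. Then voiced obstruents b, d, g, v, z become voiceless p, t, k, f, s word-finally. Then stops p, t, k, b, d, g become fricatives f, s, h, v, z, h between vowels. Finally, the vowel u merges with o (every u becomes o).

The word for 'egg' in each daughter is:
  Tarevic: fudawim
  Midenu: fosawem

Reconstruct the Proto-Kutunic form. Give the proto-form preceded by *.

*futawem

Position 6: Tarevic has i, Midenu has e. Midenu preserves e here (none of its changes turn any other segment into e), so the proto-segment is *e.
Position 2: Tarevic has u, Midenu has o. Taking the neighbouring segments as reconstructed: Tarevic u can only go back to *u; Midenu o could go back to *o or *u — the one source consistent with every daughter is *u.
Position 3: Tarevic has d, Midenu has s. Taking the neighbouring segments as reconstructed: Tarevic d could go back to *t or *d; Midenu s could go back to *t or *s — the one source consistent with every daughter is *t.
Continuing position by position gives *futawem; check it forward:
Tarevic: *futawem
  futawem → futawim   [pre-nasal raising]
  futawim (rule 2 does not apply)
  futawim → fudawim   [intervocalic voicing]
  giving Tarevic fudawim.
Midenu: *futawem
  futawem (rule 1 does not apply)
  futawem (rule 2 does not apply)
  futawem → fusawem   [intervocalic lenition]
  fusawem → fosawem   [vowel merger]
  giving Midenu fosawem.
*futawem is the unique common source.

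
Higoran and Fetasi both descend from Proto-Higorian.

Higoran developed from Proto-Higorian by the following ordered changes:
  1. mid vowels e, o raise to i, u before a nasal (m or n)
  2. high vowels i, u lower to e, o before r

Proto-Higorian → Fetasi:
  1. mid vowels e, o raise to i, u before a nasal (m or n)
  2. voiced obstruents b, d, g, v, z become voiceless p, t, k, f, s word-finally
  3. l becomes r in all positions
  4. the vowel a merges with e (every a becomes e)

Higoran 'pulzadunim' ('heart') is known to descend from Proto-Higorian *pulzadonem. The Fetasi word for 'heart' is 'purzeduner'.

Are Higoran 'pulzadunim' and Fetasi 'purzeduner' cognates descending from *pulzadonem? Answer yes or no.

no

Derive the expected Fetasi reflex of *pulzadonem:
Fetasi: start from *pulzadonem.
  rule 1 (pre-nasal raising): pulzadonem → pulzadunim
  rule 2: no change — pulzadunim
  rule 3 (unconditioned shift): pulzadunim → purzadunim
  rule 4 (vowel merger): purzadunim → purzedunim
  ⇒ Fetasi purzedunim
The regular Fetasi reflex would be 'purzedunim', but the attested form is 'purzeduner'. The correspondence is irregular, so they are not cognates (the Fetasi form has a different source).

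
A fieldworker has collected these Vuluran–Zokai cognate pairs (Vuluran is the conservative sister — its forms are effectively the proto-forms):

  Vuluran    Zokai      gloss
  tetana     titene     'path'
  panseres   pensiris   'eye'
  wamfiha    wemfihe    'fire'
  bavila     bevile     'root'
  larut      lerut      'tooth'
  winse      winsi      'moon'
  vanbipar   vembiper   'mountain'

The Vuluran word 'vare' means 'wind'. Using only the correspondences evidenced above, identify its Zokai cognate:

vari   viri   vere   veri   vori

larut ~ lerut, vanbipar ~ vembiper — Vuluran a corresponds to Zokai e after a consonant, before r.
winse ~ winsi — Vuluran e corresponds to Zokai i word-finally.
Applying these to Vuluran 'vare':
  vare → vere   (a→e after a consonant, before r)
  vere → veri   (e→i word-finally)
So the Zokai cognate is 'veri'.

veri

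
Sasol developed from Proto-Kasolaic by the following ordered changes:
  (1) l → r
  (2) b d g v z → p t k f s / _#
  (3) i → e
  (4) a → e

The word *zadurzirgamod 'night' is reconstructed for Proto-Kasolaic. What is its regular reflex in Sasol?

zedurzergemot

Sasol: start from *zadurzirgamod.
  rule 1: no change — zadurzirgamod
  rule 2 (final devoicing): zadurzirgamod → zadurzirgamot
  rule 3 (vowel merger): zadurzirgamot → zadurzergamot
  rule 4 (vowel merger): zadurzergamot → zedurzergemot
  ⇒ Sasol zedurzergemot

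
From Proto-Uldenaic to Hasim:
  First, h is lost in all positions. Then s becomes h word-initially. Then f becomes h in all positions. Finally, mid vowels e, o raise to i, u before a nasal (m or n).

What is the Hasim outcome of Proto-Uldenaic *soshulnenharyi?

Hasim: *soshulnenharyi
  soshulnenharyi → sosulnenaryi   [h-loss]
  sosulnenaryi → hosulnenaryi   [debuccalisation]
  hosulnenaryi (rule 3 does not apply)
  hosulnenaryi → hosulninaryi   [pre-nasal raising]
  giving Hasim hosulninaryi.

hosulninaryi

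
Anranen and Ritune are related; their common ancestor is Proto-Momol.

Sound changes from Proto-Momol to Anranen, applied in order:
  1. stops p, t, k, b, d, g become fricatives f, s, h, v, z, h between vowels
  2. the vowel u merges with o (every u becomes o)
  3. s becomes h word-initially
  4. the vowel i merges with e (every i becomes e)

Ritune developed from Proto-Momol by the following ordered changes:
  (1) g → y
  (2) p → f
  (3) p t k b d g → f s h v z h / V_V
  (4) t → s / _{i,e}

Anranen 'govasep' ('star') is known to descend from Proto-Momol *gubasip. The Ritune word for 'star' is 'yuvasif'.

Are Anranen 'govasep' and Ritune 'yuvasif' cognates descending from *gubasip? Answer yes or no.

Derive the expected Ritune reflex of *gubasip:
Ritune: *gubasip
  gubasip → yubasip   [unconditioned shift]
  yubasip → yubasif   [unconditioned shift]
  yubasif → yuvasif   [intervocalic lenition]
  yuvasif (rule 4 does not apply)
  giving Ritune yuvasif.
Ritune 'yuvasif' matches the regular reflex exactly, so the pair is cognate.

yes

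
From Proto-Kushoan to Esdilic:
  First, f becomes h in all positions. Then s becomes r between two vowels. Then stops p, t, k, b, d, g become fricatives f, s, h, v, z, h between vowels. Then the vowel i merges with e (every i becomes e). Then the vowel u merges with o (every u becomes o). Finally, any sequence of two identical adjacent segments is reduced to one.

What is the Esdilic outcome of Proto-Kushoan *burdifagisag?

Esdilic: start from *burdifagisag.
  rule 1 (unconditioned shift): burdifagisag → burdihagisag
  rule 2 (rhotacism): burdihagisag → burdihagirag
  rule 3 (intervocalic lenition): burdihagirag → burdihahirag
  rule 4 (vowel merger): burdihahirag → burdehaherag
  rule 5 (vowel merger): burdehaherag → bordehaherag
  rule 6: no change — bordehaherag
  ⇒ Esdilic bordehaherag

bordehaherag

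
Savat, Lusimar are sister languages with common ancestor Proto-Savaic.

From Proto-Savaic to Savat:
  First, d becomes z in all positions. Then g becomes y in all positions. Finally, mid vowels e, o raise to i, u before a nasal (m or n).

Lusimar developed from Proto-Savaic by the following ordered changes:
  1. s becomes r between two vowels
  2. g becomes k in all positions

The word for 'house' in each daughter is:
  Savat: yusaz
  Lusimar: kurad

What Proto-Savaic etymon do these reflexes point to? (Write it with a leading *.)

Position 1: Savat has y, Lusimar has k. Taking the neighbouring segments as reconstructed: Savat y could go back to *g or *y; Lusimar k could go back to *k or *g — the one source consistent with every daughter is *g.
Position 5: Savat has z, Lusimar has d. Lusimar preserves d here (none of its changes turn any other segment into d), so the proto-segment is *d.
Verify the candidate proto-form against each daughter:
Savat: *gusad > gusaz > yusaz  (by unconditioned shift, unconditioned shift)
Lusimar: *gusad
  gusad → gurad   [rhotacism]
  gurad → kurad   [unconditioned shift]
  giving Lusimar kurad.
Only *gusad yields all of Savat yusaz, Lusimar kurad.

*gusad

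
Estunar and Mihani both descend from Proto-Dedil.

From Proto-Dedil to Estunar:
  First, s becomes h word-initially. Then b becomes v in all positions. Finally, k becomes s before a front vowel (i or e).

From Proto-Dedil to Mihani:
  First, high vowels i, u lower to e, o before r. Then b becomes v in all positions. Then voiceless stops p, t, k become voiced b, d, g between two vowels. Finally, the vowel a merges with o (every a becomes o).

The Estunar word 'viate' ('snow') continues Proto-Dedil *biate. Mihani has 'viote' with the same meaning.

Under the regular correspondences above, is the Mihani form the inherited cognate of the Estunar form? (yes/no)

no

Derive the expected Mihani reflex of *biate:
Mihani: *biate > viate > viade > viode  (by unconditioned shift, intervocalic voicing, vowel merger)
The regular Mihani reflex would be 'viode', but the attested form is 'viote'. The correspondence is irregular, so they are not cognates (the Mihani form has a different source).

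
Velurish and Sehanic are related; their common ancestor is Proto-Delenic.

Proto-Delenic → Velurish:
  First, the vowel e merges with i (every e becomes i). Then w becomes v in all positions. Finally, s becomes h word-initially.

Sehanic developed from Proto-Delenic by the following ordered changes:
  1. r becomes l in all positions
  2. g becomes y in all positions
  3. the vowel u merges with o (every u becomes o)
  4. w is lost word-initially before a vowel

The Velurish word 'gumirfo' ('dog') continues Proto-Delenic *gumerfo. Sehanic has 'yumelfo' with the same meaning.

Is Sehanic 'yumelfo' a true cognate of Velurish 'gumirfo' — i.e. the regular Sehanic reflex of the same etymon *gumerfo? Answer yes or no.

Derive the expected Sehanic reflex of *gumerfo:
Sehanic: start from *gumerfo.
  rule 1 (unconditioned shift): gumerfo → gumelfo
  rule 2 (unconditioned shift): gumelfo → yumelfo
  rule 3 (vowel merger): yumelfo → yomelfo
  rule 4: no change — yomelfo
  ⇒ Sehanic yomelfo
The regular Sehanic reflex would be 'yomelfo', but the attested form is 'yumelfo'. The correspondence is irregular, so they are not cognates (the Sehanic form has a different source).

no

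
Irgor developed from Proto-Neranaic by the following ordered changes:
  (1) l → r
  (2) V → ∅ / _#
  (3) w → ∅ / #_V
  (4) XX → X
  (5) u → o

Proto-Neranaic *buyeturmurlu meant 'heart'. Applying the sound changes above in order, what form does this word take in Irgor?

Irgor: *buyeturmurlu
  buyeturmurlu → buyeturmurru   [unconditioned shift]
  buyeturmurru → buyeturmurr   [apocope]
  buyeturmurr (rule 3 does not apply)
  buyeturmurr → buyeturmur   [degemination]
  buyeturmur → boyetormor   [vowel merger]
  giving Irgor boyetormor.

boyetormor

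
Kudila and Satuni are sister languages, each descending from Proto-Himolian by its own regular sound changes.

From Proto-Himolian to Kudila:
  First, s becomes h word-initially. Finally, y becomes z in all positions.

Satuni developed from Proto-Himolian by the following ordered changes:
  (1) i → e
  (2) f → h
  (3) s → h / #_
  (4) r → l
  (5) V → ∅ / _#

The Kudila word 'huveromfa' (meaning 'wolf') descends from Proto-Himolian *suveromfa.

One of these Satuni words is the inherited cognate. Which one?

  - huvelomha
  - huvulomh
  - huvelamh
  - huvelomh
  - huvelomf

Satuni: *suveromfa > suveromha > huveromha > huvelomha > huvelomh  (by unconditioned shift, debuccalisation, unconditioned shift, apocope)
Only 'huvelomh' matches the regular Satuni development of *suveromfa.

huvelomh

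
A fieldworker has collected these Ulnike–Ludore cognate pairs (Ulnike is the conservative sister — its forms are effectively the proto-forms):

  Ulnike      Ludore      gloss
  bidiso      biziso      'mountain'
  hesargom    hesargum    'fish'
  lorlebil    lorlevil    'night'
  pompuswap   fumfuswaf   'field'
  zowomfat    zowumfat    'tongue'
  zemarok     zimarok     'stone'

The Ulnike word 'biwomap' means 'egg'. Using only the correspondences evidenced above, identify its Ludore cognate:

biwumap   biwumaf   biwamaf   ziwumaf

biwumaf

hesargom ~ hesargum, pompuswap ~ fumfuswaf — Ulnike o corresponds to Ludore u after a consonant, before a nasal.
pompuswap ~ fumfuswaf — Ulnike p corresponds to Ludore f word-finally.
Applying these to Ulnike 'biwomap':
  biwomap → biwumap   (o→u after a consonant, before a nasal)
  biwumap → biwumaf   (p→f word-finally)
So the Ludore cognate is 'biwumaf'.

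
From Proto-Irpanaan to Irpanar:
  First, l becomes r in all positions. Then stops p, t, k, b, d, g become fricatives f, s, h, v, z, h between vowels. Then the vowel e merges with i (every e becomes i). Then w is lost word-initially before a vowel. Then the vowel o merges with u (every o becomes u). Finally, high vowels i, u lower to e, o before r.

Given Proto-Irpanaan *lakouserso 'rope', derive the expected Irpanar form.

rahuusersu

Irpanar: start from *lakouserso.
  rule 1 (unconditioned shift): lakouserso → rakouserso
  rule 2 (intervocalic lenition): rakouserso → rahouserso
  rule 3 (vowel merger): rahouserso → rahousirso
  rule 4: no change — rahousirso
  rule 5 (vowel merger): rahousirso → rahuusirsu
  rule 6 (pre-rhotic lowering): rahuusirsu → rahuusersu
  ⇒ Irpanar rahuusersu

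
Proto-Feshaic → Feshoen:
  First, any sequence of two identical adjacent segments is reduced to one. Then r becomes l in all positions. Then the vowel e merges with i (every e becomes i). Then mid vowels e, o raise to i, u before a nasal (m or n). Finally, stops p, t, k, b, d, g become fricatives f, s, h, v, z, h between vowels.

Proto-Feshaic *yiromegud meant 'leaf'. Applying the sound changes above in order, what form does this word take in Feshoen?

yilumihud

Feshoen: *yiromegud > yilomegud > yilomigud > yilumigud > yilumihud  (by unconditioned shift, vowel merger, pre-nasal raising, intervocalic lenition)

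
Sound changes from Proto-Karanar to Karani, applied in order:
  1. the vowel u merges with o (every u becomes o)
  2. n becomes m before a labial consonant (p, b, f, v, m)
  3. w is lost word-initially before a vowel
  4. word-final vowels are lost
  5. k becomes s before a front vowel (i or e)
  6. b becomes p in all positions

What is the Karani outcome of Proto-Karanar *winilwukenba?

Karani: start from *winilwukenba.
  rule 1 (vowel merger): winilwukenba → winilwokenba
  rule 2 (nasal place assimilation): winilwokenba → winilwokemba
  rule 3 (glide loss): winilwokemba → inilwokemba
  rule 4 (apocope): inilwokemba → inilwokemb
  rule 5 (palatalisation): inilwokemb → inilwosemb
  rule 6 (unconditioned shift): inilwosemb → inilwosemp
  ⇒ Karani inilwosemp

inilwosemp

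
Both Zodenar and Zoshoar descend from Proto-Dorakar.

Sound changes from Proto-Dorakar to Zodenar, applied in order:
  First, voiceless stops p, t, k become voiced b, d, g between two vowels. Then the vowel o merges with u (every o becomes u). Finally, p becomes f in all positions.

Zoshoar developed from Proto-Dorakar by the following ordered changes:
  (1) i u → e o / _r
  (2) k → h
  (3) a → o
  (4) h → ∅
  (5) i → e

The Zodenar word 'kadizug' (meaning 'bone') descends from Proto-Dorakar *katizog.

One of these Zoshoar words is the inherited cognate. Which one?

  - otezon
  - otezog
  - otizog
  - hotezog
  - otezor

Zoshoar: *katizog
  katizog (rule 1 does not apply)
  katizog → hatizog   [unconditioned shift]
  hatizog → hotizog   [vowel merger]
  hotizog → otizog   [h-loss]
  otizog → otezog   [vowel merger]
  giving Zoshoar otezog.
The other candidates each miss or misapply at least one Zoshoar change.

otezog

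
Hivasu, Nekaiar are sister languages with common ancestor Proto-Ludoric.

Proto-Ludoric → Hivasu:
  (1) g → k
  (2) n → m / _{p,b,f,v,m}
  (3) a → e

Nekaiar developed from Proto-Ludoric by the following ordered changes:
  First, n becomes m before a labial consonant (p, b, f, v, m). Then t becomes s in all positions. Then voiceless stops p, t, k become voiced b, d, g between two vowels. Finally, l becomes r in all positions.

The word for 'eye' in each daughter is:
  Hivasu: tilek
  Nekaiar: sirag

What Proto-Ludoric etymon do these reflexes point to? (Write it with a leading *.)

Position 3: Hivasu has l, Nekaiar has r. Hivasu preserves l here (none of its changes turn any other segment into l), so the proto-segment is *l.
Position 1: Hivasu has t, Nekaiar has s. Hivasu preserves t here (none of its changes turn any other segment into t), so the proto-segment is *t.
This points to *tilag. Verify forward in each daughter:
Hivasu: *tilag > tilak > tilek  (by unconditioned shift, vowel merger)
Nekaiar: *tilag > silag > sirag  (by unconditioned shift, unconditioned shift)
No other proto-form is consistent with every reflex, so the reconstruction is *tilag.

*tilag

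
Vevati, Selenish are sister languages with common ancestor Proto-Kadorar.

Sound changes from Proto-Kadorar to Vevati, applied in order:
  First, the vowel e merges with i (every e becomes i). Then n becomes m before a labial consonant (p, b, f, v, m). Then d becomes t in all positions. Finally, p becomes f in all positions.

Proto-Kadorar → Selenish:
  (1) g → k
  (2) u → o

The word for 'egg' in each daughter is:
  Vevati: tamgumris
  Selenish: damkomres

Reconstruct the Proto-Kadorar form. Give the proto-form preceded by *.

*damgumres

Position 8: Vevati has i, Selenish has e. Selenish preserves e here (none of its changes turn any other segment into e), so the proto-segment is *e.
Position 4: Vevati has g, Selenish has k. Vevati preserves g here (none of its changes turn any other segment into g), so the proto-segment is *g.
Position 5: Vevati has u, Selenish has o. Vevati preserves u here (none of its changes turn any other segment into u), so the proto-segment is *u.
Verify the candidate proto-form against each daughter:
Vevati: *damgumres
  damgumres → damgumris   [vowel merger]
  damgumris (rule 2 does not apply)
  damgumris → tamgumris   [unconditioned shift]
  tamgumris (rule 4 does not apply)
  giving Vevati tamgumris.
Selenish: *damgumres
  damgumres → damkumres   [unconditioned shift]
  damkumres → damkomres   [vowel merger]
  giving Selenish damkomres.
No other proto-form is consistent with every reflex, so the reconstruction is *damgumres.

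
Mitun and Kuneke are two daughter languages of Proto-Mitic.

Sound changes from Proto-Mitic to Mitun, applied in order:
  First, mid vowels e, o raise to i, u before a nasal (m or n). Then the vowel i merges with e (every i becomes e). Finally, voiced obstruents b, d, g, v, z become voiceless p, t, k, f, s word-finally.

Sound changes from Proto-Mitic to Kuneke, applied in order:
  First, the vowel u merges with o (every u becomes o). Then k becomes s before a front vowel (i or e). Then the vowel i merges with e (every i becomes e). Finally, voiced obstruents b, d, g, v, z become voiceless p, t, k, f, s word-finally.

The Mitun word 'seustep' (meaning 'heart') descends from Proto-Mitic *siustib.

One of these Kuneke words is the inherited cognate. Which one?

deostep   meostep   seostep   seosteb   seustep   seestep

seostep

Kuneke: start from *siustib.
  rule 1 (vowel merger): siustib → siostib
  rule 2: no change — siostib
  rule 3 (vowel merger): siostib → seosteb
  rule 4 (final devoicing): seosteb → seostep
  ⇒ Kuneke seostep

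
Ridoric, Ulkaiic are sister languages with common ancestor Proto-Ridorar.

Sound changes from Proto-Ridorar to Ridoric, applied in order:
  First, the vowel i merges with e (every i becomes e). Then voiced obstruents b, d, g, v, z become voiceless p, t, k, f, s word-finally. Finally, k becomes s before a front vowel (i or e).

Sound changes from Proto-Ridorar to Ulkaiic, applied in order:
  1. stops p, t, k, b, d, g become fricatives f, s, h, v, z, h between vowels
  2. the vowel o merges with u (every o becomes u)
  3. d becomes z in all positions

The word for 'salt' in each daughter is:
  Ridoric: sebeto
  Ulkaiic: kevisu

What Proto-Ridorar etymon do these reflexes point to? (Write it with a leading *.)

*kebito

Position 3: Ridoric has b, Ulkaiic has v. Ridoric preserves b here (none of its changes turn any other segment into b), so the proto-segment is *b.
Position 5: Ridoric has t, Ulkaiic has s. Taking the neighbouring segments as reconstructed: Ridoric t can only go back to *t; Ulkaiic s could go back to *t or *s — the one source consistent with every daughter is *t.
This points to *kebito. Verify forward in each daughter:
Ridoric: start from *kebito.
  rule 1 (vowel merger): kebito → kebeto
  rule 2: no change — kebeto
  rule 3 (palatalisation): kebeto → sebeto
  ⇒ Ridoric sebeto
Ulkaiic: *kebito
  kebito → keviso   [intervocalic lenition]
  keviso → kevisu   [vowel merger]
  kevisu (rule 3 does not apply)
  giving Ulkaiic kevisu.
*kebito is the unique common source.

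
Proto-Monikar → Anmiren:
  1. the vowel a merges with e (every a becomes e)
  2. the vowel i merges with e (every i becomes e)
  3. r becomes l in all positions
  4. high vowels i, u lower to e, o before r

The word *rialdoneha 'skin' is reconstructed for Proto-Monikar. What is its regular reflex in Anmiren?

Anmiren: *rialdoneha > rieldonehe > reeldonehe > leeldonehe  (by vowel merger, vowel merger, unconditioned shift)

leeldonehe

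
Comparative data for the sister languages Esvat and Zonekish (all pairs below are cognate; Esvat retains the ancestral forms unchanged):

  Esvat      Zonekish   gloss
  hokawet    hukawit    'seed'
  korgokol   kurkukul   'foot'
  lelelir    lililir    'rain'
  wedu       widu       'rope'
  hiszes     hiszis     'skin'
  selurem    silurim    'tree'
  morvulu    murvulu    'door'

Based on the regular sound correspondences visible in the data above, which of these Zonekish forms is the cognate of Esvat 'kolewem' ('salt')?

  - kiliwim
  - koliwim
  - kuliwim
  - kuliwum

hokawet ~ hukawit, korgokol ~ kurkukul — Esvat o corresponds to Zonekish u after a consonant, before a consonant other than r, m, n, p, b, f, v.
hokawet ~ hukawit, lelelir ~ lililir — Esvat e corresponds to Zonekish i after a consonant, before a consonant other than r, m, n, p, b, f, v.
selurem ~ silurim — Esvat e corresponds to Zonekish i after a consonant, before a nasal.
Applying these to Esvat 'kolewem':
  kolewem → kulewem   (o→u after a consonant, before a consonant other than r, m, n, p, b, f, v)
  kulewem → kuliwem   (e→i after a consonant, before a consonant other than r, m, n, p, b, f, v)
  kuliwem → kuliwim   (e→i after a consonant, before a nasal)
So the Zonekish cognate is 'kuliwim'.

kuliwim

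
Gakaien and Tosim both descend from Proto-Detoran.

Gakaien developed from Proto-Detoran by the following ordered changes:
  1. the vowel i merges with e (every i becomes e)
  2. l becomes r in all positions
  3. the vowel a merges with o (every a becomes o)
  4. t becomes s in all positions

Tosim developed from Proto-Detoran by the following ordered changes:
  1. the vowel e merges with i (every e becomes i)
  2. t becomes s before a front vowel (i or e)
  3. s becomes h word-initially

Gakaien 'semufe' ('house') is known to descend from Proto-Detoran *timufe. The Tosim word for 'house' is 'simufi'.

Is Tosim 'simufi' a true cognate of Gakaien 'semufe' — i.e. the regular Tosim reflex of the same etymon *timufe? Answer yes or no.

Derive the expected Tosim reflex of *timufe:
Tosim: *timufe > timufi > simufi > himufi  (by vowel merger, palatalisation, debuccalisation)
The regular Tosim reflex would be 'himufi', but the attested form is 'simufi'. The correspondence is irregular, so they are not cognates (the Tosim form has a different source).

no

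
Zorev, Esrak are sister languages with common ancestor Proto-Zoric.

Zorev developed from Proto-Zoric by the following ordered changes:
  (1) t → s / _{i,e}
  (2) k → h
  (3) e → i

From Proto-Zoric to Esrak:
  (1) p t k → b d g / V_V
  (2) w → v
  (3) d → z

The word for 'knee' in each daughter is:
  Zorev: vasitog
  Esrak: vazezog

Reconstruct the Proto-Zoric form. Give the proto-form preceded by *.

*vatetog

Position 5: Zorev has t, Esrak has z. Zorev preserves t here (none of its changes turn any other segment into t), so the proto-segment is *t.
Position 4: Zorev has i, Esrak has e. Esrak preserves e here (none of its changes turn any other segment into e), so the proto-segment is *e.
This points to *vatetog. Verify forward in each daughter:
Zorev: *vatetog
  vatetog → vasetog   [palatalisation]
  vasetog (rule 2 does not apply)
  vasetog → vasitog   [vowel merger]
  giving Zorev vasitog.
Esrak: *vatetog > vadedog > vazezog  (by intervocalic voicing, unconditioned shift)
No other proto-form is consistent with every reflex, so the reconstruction is *vatetog.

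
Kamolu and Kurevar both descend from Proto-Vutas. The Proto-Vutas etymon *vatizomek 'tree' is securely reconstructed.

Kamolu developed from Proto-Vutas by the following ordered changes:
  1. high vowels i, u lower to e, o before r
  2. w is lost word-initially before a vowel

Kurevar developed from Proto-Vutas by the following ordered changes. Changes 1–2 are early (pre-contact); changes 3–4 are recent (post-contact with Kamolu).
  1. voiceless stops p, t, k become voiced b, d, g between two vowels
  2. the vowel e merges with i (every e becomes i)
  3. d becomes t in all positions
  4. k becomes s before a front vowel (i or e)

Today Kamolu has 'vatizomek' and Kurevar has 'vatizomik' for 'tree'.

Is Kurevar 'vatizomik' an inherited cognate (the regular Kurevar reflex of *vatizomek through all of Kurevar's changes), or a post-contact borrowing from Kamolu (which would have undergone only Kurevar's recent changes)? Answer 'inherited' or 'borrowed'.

If inherited, *vatizomek would pass through all of Kurevar's changes:
Kurevar: start from *vatizomek.
  rule 1 (intervocalic voicing): vatizomek → vadizomek
  rule 2 (vowel merger): vadizomek → vadizomik
  rule 3 (unconditioned shift): vadizomik → vatizomik
  rule 4: no change — vatizomik
  ⇒ Kurevar vatizomik
If borrowed from Kamolu 'vatizomek' after the early changes, it would undergo only the recent ones:
  rule 3 (unconditioned shift): no change (vatizomek)
  rule 4 (palatalisation): no change (vatizomek)
  ⇒ as a loan: vatizomek
Kurevar 'vatizomik' matches the inherited outcome exactly, so it is an inherited cognate, not a loan.

inherited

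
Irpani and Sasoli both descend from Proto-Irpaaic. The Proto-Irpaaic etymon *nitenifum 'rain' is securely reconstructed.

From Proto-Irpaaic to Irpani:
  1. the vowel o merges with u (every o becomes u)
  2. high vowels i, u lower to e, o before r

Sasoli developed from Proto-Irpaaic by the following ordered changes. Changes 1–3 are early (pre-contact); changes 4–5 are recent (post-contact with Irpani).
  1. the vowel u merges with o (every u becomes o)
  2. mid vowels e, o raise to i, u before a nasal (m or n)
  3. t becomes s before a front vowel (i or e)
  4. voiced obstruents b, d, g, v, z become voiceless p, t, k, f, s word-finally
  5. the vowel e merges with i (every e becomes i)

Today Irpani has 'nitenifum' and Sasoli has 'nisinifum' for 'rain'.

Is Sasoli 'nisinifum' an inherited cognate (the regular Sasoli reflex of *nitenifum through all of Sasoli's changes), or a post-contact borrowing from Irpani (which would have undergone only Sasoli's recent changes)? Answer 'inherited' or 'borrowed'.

inherited

If inherited, *nitenifum would pass through all of Sasoli's changes:
Sasoli: *nitenifum
  nitenifum → nitenifom   [vowel merger]
  nitenifom → nitinifum   [pre-nasal raising]
  nitinifum → nisinifum   [palatalisation]
  nisinifum (rule 4 does not apply)
  nisinifum (rule 5 does not apply)
  giving Sasoli nisinifum.
If borrowed from Irpani 'nitenifum' after the early changes, it would undergo only the recent ones:
  rule 4 (final devoicing): no change (nitenifum)
  rule 5 (vowel merger): nitenifum → nitinifum
  ⇒ as a loan: nitinifum
Sasoli 'nisinifum' matches the inherited outcome exactly, so it is an inherited cognate, not a loan.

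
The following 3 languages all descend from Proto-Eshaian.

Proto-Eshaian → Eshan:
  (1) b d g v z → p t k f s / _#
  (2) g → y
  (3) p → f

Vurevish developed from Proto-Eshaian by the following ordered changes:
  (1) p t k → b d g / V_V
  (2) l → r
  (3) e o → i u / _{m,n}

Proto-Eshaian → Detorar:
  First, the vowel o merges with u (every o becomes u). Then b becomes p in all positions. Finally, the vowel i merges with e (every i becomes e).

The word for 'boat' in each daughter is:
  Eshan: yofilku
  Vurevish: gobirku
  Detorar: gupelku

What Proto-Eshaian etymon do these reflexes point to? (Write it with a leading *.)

Position 5: Eshan has l, Vurevish has r, Detorar has l. Eshan preserves l here (none of its changes turn any other segment into l), so the proto-segment is *l.
Position 4: Eshan has i, Vurevish has i, Detorar has e. Eshan preserves i here (none of its changes turn any other segment into i), so the proto-segment is *i.
Position 3: Eshan has f, Vurevish has b, Detorar has p. Taking the neighbouring segments as reconstructed: Eshan f could go back to *p or *f; Vurevish b could go back to *p or *b; Detorar p could go back to *p or *b — the one source consistent with every daughter is *p.
Verify the candidate proto-form against each daughter:
Eshan: *gopilku > yopilku > yofilku  (by unconditioned shift, unconditioned shift)
Vurevish: *gopilku > gobilku > gobirku  (by intervocalic voicing, unconditioned shift)
Detorar: *gopilku
  gopilku → gupilku   [vowel merger]
  gupilku (rule 2 does not apply)
  gupilku → gupelku   [vowel merger]
  giving Detorar gupelku.
*gopilku is the unique common source.

*gopilku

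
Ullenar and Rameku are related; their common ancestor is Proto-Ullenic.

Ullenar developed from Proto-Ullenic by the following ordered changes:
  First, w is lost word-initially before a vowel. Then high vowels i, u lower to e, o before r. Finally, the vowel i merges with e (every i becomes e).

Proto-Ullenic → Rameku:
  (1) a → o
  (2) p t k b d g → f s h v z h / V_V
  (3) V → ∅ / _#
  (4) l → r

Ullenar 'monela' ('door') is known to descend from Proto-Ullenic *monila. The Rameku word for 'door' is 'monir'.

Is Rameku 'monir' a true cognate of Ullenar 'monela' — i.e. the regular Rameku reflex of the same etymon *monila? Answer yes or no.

Derive the expected Rameku reflex of *monila:
Rameku: *monila
  monila → monilo   [vowel merger]
  monilo (rule 2 does not apply)
  monilo → monil   [apocope]
  monil → monir   [unconditioned shift]
  giving Rameku monir.
Rameku 'monir' matches the regular reflex exactly, so the pair is cognate.

yes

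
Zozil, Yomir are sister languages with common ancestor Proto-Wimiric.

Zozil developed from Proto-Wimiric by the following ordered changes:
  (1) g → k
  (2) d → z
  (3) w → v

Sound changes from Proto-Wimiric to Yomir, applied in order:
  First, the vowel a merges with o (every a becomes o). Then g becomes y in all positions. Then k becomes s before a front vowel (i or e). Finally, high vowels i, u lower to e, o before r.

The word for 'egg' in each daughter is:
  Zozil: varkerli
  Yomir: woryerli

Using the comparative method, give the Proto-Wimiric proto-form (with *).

*wargerli

Position 2: Zozil has a, Yomir has o. Zozil preserves a here (none of its changes turn any other segment into a), so the proto-segment is *a.
Position 4: Zozil has k, Yomir has y. Taking the neighbouring segments as reconstructed: Zozil k could go back to *k or *g; Yomir y could go back to *g or *y — the one source consistent with every daughter is *g.
This points to *wargerli. Verify forward in each daughter:
Zozil: start from *wargerli.
  rule 1 (unconditioned shift): wargerli → warkerli
  rule 2: no change — warkerli
  rule 3 (unconditioned shift): warkerli → varkerli
  ⇒ Zozil varkerli
Yomir: *wargerli > worgerli > woryerli  (by vowel merger, unconditioned shift)
Only *wargerli yields all of Zozil varkerli, Yomir woryerli.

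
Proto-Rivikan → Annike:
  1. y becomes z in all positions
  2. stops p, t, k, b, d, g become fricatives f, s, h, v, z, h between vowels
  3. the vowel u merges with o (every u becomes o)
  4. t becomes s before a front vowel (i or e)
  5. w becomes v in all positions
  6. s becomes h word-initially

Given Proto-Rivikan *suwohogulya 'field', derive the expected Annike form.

Annike: *suwohogulya > suwohogulza > suwohohulza > sowohoholza > sovohoholza > hovohoholza  (by unconditioned shift, intervocalic lenition, vowel merger, unconditioned shift, debuccalisation)

hovohoholza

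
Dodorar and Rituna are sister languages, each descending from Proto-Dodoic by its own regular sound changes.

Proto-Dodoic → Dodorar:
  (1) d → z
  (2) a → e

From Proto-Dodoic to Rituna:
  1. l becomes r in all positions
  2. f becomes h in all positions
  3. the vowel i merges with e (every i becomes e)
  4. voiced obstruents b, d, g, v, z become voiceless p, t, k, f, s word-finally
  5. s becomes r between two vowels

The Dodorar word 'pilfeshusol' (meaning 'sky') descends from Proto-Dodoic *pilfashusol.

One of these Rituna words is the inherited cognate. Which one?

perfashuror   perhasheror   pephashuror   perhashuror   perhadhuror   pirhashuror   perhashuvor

perhashuror

Rituna: *pilfashusol > pirfashusor > pirhashusor > perhashusor > perhashuror  (by unconditioned shift, unconditioned shift, vowel merger, rhotacism)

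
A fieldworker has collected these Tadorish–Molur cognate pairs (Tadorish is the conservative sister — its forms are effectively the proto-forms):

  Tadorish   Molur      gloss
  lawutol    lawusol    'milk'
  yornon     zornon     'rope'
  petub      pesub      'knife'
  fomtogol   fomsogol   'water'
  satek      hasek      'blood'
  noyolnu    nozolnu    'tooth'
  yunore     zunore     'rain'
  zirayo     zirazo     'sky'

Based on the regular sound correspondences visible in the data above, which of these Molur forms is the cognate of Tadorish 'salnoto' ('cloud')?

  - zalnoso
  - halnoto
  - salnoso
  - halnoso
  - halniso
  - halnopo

satek ~ hasek — Tadorish s corresponds to Molur h word-initially before a back vowel.
lawutol ~ lawusol — Tadorish t corresponds to Molur s between vowels (before a back vowel).
Applying these to Tadorish 'salnoto':
  salnoto → halnoto   (s→h word-initially before a back vowel)
  halnoto → halnoso   (t→s between vowels (before a back vowel))
So the Molur cognate is 'halnoso'.

halnoso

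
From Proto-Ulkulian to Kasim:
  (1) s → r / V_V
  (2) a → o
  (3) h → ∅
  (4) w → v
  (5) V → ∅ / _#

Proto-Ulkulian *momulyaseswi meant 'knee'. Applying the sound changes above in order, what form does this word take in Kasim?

momulyoresv

Kasim: start from *momulyaseswi.
  rule 1 (rhotacism): momulyaseswi → momulyareswi
  rule 2 (vowel merger): momulyareswi → momulyoreswi
  rule 3: no change — momulyoreswi
  rule 4 (unconditioned shift): momulyoreswi → momulyoresvi
  rule 5 (apocope): momulyoresvi → momulyoresv
  ⇒ Kasim momulyoresv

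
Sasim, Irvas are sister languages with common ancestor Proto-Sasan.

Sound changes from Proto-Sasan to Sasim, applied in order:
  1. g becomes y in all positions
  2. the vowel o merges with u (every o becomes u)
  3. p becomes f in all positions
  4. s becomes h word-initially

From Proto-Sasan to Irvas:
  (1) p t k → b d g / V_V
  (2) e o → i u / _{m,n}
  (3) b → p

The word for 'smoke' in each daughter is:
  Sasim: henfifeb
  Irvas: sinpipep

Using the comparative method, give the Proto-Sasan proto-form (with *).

Position 1: Sasim has h, Irvas has s. Irvas preserves s here (none of its changes turn any other segment into s), so the proto-segment is *s.
Position 6: Sasim has f, Irvas has p. Taking the neighbouring segments as reconstructed: Sasim f could go back to *p or *f; Irvas p could go back to *p or *b — the one source consistent with every daughter is *p.
Position 4: Sasim has f, Irvas has p. Taking the neighbouring segments as reconstructed: Sasim f could go back to *p or *f; Irvas p could go back to *p or *b — the one source consistent with every daughter is *p.
This points to *senpipeb. Verify forward in each daughter:
Sasim: *senpipeb > senfifeb > henfifeb  (by unconditioned shift, debuccalisation)
Irvas: *senpipeb
  senpipeb → senpibeb   [intervocalic voicing]
  senpibeb → sinpibeb   [pre-nasal raising]
  sinpibeb → sinpipep   [unconditioned shift]
  giving Irvas sinpipep.
Only *senpipeb yields all of Sasim henfifeb, Irvas sinpipep.

*senpipeb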